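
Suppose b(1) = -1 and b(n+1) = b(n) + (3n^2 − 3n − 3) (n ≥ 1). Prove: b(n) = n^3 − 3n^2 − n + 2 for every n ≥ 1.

Base case: b(1) = -1, and 1^3 − 3·1^2 − 1 + 2 = -1.
Assume b(k) = k^3 − 3k^2 − k + 2.
Then b(k+1) = b(k) + (3k^2 − 3k − 3) = (k^3 − 3k^2 − k + 2) + (3k^2 − 3k − 3) = k^3 − 4k − 1,
and (k+1)^3 − 3·(k+1)^2 − (k+1) + 2 = k^3 − 4k − 1.
Hence b(n) = n^3 − 3n^2 − n + 2 for every n ≥ 1, by induction.

b(n) = n^3 − 3n^2 − n + 2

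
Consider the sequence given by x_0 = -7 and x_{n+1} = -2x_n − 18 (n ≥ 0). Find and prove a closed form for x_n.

Claim: x_n = -(-2)^n − 6.

Base case: x_0 = -7, and -(-2)^0 − 6 = -1 − 6 = -7.
Assume x_k = -(-2)^k − 6 for some k ≥ 0.
Then x_{k+1} = -2x_k − 18 = -2·(-(-2)^k − 6) − 18 = 2·(-2)^k + 12 − 18 = -(-2)^{k+1} − 6.
This completes the inductive step, so x_n = -(-2)^n − 6 for all n ≥ 0.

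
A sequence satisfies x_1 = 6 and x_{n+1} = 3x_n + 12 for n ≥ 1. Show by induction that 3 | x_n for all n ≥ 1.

Base case: x_1 = 6 = 3·2, so 3 | x_1.
Assume 3 | x_r, so x_r = 3t for some integer t.
Then x_{r+1} = 3x_r + 12 = 3·(3t) + 12 = 3(3t + 4), so 3 | x_{r+1}.
This completes the inductive step, so 3 | x_n for all n ≥ 1.

3 | x_n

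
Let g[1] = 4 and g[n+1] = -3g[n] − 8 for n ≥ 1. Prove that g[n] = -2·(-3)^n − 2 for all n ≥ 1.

Base case: g[1] = 4, and -2·(-3)^1 − 2 = 6 − 2 = 4.
Assume g[j] = -2·(-3)^j − 2 for some j ≥ 1.
Then g[j+1] = -3g[j] − 8 = -3·(-2·(-3)^j − 2) − 8 = 6·(-3)^j + 6 − 8 = -2·(-3)^{j+1} − 2.
So the formula holds for j+1, and by induction g[n] = -2·(-3)^n − 2 for all n ≥ 1.

g[n] = -2·(-3)^n − 2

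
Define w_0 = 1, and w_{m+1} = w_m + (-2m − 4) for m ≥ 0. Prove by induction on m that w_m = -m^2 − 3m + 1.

Base case: w_0 = 1, and -0^2 − 3·0 + 1 = 1.
Assume w_k = -k^2 − 3k + 1.
Then w_{k+1} = w_k + (-2k − 4) = (-k^2 − 3k + 1) + (-2k − 4) = -k^2 − 5k − 3,
and -(k+1)^2 − 3·(k+1) + 1 = -k^2 − 5k − 3.
Hence w_m = -m^2 − 3m + 1 for every m ≥ 0, by induction.

w_m = -m^2 − 3m + 1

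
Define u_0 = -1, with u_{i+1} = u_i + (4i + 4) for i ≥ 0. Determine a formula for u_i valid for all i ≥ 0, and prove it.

Claim: u_i = 2i^2 + 2i − 1.

Base case: u_0 = -1, and 2·0^2 + 2·0 − 1 = -1.
Assume u_m = 2m^2 + 2m − 1.
Then u_{m+1} = u_m + (4m + 4) = (2m^2 + 2m − 1) + (4m + 4) = 2m^2 + 6m + 3,
and 2·(m+1)^2 + 2·(m+1) − 1 = 2m^2 + 6m + 3.
By induction, u_i = 2i^2 + 2i − 1 for all i ≥ 0.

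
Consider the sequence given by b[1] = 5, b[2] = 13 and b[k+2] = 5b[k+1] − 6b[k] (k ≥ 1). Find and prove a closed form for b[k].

Claim: b[k] = 3^k + 2^k.

Base cases: b[1] = 5 and 3^1 + 2^1 = 5; b[2] = 13 and 3^2 + 2^2 = 13.
Assume b[j] = 3^j + 2^j for all 1 ≤ j ≤ r, where r ≥ 2.
Then b[r+1] = 5b[r] − 6b[r−1] = 5·(3^r + 2^r) − 6·(3^{r−1} + 2^{r−1}) = (5·3 − 6)3^{r−1} + (5·2 − 6)2^{r−1} = 9·3^{r−1} + 4·2^{r−1} = 3^{r+1} + 2^{r+1}.
This completes the inductive step, so b[k] = 3^k + 2^k for all k ≥ 1.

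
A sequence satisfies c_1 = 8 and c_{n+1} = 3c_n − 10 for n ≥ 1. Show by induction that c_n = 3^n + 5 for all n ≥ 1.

Base case: c_1 = 8, and 3^1 + 5 = 3 + 5 = 8.
Assume c_j = 3^j + 5 for some j ≥ 1.
Then c_{j+1} = 3c_j − 10 = 3·(3^j + 5) − 10 = 3^{j+1} + 15 − 10 = 3^{j+1} + 5.
By induction, c_n = 3^n + 5 for all n ≥ 1.

c_n = 3^n + 5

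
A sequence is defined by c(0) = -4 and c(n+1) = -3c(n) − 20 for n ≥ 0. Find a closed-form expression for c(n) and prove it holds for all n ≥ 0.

Claim: c(n) = (-3)^n − 5.

Base case: c(0) = -4, and (-3)^0 − 5 = 1 − 5 = -4.
Assume c(r) = (-3)^r − 5 for some r ≥ 0.
Then c(r+1) = -3c(r) − 20 = -3·((-3)^r − 5) − 20 = -3·(-3)^r + 15 − 20 = (-3)^{r+1} − 5.
This completes the inductive step, so c(n) = (-3)^n − 5 for all n ≥ 0.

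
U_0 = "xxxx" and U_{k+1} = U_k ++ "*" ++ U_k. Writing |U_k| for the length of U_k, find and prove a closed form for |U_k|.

Claim: |U_k| = 5·2^k − 1.

Base case: |U_0| = 4, and 5·2^0 − 1 = 4.
Assume |U_j| = 5·2^j − 1.
Then |U_{j+1}| = |U_j| + 1 + |U_j| = 2|U_j| + 1 = 2(5·2^j − 1) + 1 = 5·2^{j+1} − 2 + 1 = 5·2^{j+1} − 1.
Hence |U_k| = 5·2^k − 1 for every k ≥ 0, by induction.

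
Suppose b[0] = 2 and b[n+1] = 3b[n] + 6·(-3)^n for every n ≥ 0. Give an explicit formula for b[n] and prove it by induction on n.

Claim: b[n] = 3·3^n − (-3)^n.

Base case: b[0] = 2, and 3·3^0 − (-3)^0 = 3 − 1 = 2.
Assume b[m] = 3·3^m − (-3)^m for some m ≥ 0.
Then b[m+1] = 3b[m] + 6·(-3)^m = 3·(3·3^m − (-3)^m) + 6·(-3)^m = 3·3^{m+1} − 3·(-3)^m + 6·(-3)^m = 3·3^{m+1} + 3·(-3)^m = 3·3^{m+1} − (-3)^{m+1}.
So the formula holds for m+1, and by induction b[n] = 3·3^n − (-3)^n for all n ≥ 0.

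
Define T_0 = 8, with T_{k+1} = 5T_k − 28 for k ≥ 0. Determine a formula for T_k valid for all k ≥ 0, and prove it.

Claim: T_k = 5^k + 7.

Base case: T_0 = 8, and 5^0 + 7 = 1 + 7 = 8.
Assume T_m = 5^m + 7 for some m ≥ 0.
Then T_{m+1} = 5T_m − 28 = 5·(5^m + 7) − 28 = 5^{m+1} + 35 − 28 = 5^{m+1} + 7.
By induction, T_k = 5^k + 7 for all k ≥ 0.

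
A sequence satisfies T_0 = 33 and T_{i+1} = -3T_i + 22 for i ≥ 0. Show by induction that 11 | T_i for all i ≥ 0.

Base case: T_0 = 33 = 11·3, so 11 | T_0.
Assume 11 | T_j, so T_j = 11t for some integer t.
Then T_{j+1} = -3T_j + 22 = -3·(11t) + 22 = 11(-3t + 2), so 11 | T_{j+1}.
This completes the inductive step, so 11 | T_i for all i ≥ 0.

11 | T_i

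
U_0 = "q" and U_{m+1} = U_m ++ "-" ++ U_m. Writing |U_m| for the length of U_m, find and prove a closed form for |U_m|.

Claim: |U_m| = 2^{m+1} − 1.

Base case: |U_0| = 1, and 2^{0+1} − 1 = 1.
Assume |U_r| = 2^{r+1} − 1.
Then |U_{r+1}| = |U_r| + 1 + |U_r| = 2|U_r| + 1 = 2(2^{r+1} − 1) + 1 = 2^{r+2} − 2 + 1 = 2^{r+2} − 1.
By induction, |U_m| = 2^{m+1} − 1 for all m ≥ 0.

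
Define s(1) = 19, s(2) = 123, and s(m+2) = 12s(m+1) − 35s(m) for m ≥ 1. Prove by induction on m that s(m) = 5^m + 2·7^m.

Base cases: s(1) = 19 and 5^1 + 2·7^1 = 19; s(2) = 123 and 5^2 + 2·7^2 = 123.
Assume s(j) = 5^j + 2·7^j for all 1 ≤ j ≤ k, where k ≥ 2.
Then s(k+1) = 12s(k) − 35s(k−1) = 12·(5^k + 2·7^k) − 35·(5^{k−1} + 2·7^{k−1}) = (12·5 − 35)5^{k−1} + 2·(12·7 − 35)7^{k−1} = 25·5^{k−1} + 98·7^{k−1} = 5^{k+1} + 2·7^{k+1}.
Hence s(m) = 5^m + 2·7^m for every m ≥ 1, by strong induction.

s(m) = 5^m + 2·7^m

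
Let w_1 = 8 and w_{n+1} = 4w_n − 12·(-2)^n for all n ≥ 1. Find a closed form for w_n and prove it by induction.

Claim: w_n = 3·4^n + 2·(-2)^n.

Base case: w_1 = 8, and 3·4^1 + 2·(-2)^1 = 12 − 4 = 8.
Assume w_j = 3·4^j + 2·(-2)^j for some j ≥ 1.
Then w_{j+1} = 4w_j − 12·(-2)^j = 4·(3·4^j + 2·(-2)^j) − 12·(-2)^j = 3·4^{j+1} + 8·(-2)^j − 12·(-2)^j = 3·4^{j+1} − 4·(-2)^j = 3·4^{j+1} + 2·(-2)^{j+1}.
Hence w_n = 3·4^n + 2·(-2)^n for every n ≥ 1, by induction.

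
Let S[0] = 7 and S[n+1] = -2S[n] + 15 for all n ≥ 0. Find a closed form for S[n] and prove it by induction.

Claim: S[n] = 2·(-2)^n + 5.

Base case: S[0] = 7, and 2·(-2)^0 + 5 = 2 + 5 = 7.
Assume S[j] = 2·(-2)^j + 5 for some j ≥ 0.
Then S[j+1] = -2S[j] + 15 = -2·(2·(-2)^j + 5) + 15 = -4·(-2)^j − 10 + 15 = 2·(-2)^{j+1} + 5.
Hence S[n] = 2·(-2)^n + 5 for every n ≥ 0, by induction.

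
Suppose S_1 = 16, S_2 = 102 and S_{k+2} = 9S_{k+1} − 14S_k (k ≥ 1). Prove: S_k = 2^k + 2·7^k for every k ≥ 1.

Base cases: S_1 = 16 and 2^1 + 2·7^1 = 16; S_2 = 102 and 2^2 + 2·7^2 = 102.
Assume S_j = 2^j + 2·7^j for all 1 ≤ j ≤ m, where m ≥ 2.
Then S_{m+1} = 9S_m − 14S_{m−1} = 9·(2^m + 2·7^m) − 14·(2^{m−1} + 2·7^{m−1}) = (9·2 − 14)2^{m−1} + 2·(9·7 − 14)7^{m−1} = 4·2^{m−1} + 98·7^{m−1} = 2^{m+1} + 2·7^{m+1}.
So the formula holds for m+1, and by strong induction S_k = 2^k + 2·7^k for all k ≥ 1.

S_k = 2^k + 2·7^k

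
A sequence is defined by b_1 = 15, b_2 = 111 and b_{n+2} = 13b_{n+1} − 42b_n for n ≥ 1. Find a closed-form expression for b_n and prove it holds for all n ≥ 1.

Claim: b_n = 3·7^n − 6^n.

Base cases: b_1 = 15 and 3·7^1 − 6^1 = 15; b_2 = 111 and 3·7^2 − 6^2 = 111.
Assume b_j = 3·7^j − 6^j for all 1 ≤ j ≤ r, where r ≥ 2.
Then b_{r+1} = 13b_r − 42b_{r−1} = 13·(3·7^r − 6^r) − 42·(3·7^{r−1} − 6^{r−1}) = 3·(13·7 − 42)7^{r−1} − (13·6 − 42)6^{r−1} = 147·7^{r−1} − 36·6^{r−1} = 3·7^{r+1} − 6^{r+1}.
Hence b_n = 3·7^n − 6^n for every n ≥ 1, by strong induction.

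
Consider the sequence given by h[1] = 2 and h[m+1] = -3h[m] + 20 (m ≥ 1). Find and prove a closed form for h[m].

Claim: h[m] = (-3)^m + 5.

Base case: h[1] = 2, and (-3)^1 + 5 = -3 + 5 = 2.
Assume h[r] = (-3)^r + 5 for some r ≥ 1.
Then h[r+1] = -3h[r] + 20 = -3·((-3)^r + 5) + 20 = -3·(-3)^r − 15 + 20 = (-3)^{r+1} + 5.
Hence h[m] = (-3)^m + 5 for every m ≥ 1, by induction.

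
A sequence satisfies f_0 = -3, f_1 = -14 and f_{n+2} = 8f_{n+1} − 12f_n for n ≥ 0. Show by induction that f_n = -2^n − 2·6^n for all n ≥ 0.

Base cases: f_0 = -3 and -2^0 − 2·6^0 = -3; f_1 = -14 and -2^1 − 2·6^1 = -14.
Assume f_j = -2^j − 2·6^j for all 0 ≤ j ≤ k, where k ≥ 1.
Then f_{k+1} = 8f_k − 12f_{k−1} = 8·(-2^k − 2·6^k) − 12·(-2^{k−1} − 2·6^{k−1}) = -(8·2 − 12)2^{k−1} − 2·(8·6 − 12)6^{k−1} = -4·2^{k−1} − 72·6^{k−1} = -2^{k+1} − 2·6^{k+1}.
This completes the inductive step, so f_n = -2^n − 2·6^n for all n ≥ 0.

f_n = -2^n − 2·6^n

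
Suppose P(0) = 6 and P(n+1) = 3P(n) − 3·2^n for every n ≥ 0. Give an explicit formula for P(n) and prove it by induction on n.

Claim: P(n) = 3·3^n + 3·2^n.

Base case: P(0) = 6, and 3·3^0 + 3·2^0 = 3 + 3 = 6.
Assume P(r) = 3·3^r + 3·2^r for some r ≥ 0.
Then P(r+1) = 3P(r) − 3·2^r = 3·(3·3^r + 3·2^r) − 3·2^r = 3·3^{r+1} + 9·2^r − 3·2^r = 3·3^{r+1} + 6·2^r = 3·3^{r+1} + 3·2^{r+1}.
So the formula holds for r+1, and by induction P(n) = 3·3^n + 3·2^n for all n ≥ 0.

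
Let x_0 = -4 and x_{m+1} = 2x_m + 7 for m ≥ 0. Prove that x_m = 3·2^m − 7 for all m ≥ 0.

Base case: x_0 = -4, and 3·2^0 − 7 = 3 − 7 = -4.
Assume x_k = 3·2^k − 7 for some k ≥ 0.
Then x_{k+1} = 2x_k + 7 = 2·(3·2^k − 7) + 7 = 6·2^k − 14 + 7 = 3·2^{k+1} − 7.
So the formula holds for k+1, and by induction x_m = 3·2^m − 7 for all m ≥ 0.

x_m = 3·2^m − 7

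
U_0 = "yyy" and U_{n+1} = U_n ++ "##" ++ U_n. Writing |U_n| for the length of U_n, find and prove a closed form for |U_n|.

Claim: |U_n| = 5·2^n − 2.

Base case: |U_0| = 3, and 5·2^0 − 2 = 3.
Assume |U_m| = 5·2^m − 2.
Then |U_{m+1}| = |U_m| + 2 + |U_m| = 2|U_m| + 2 = 2(5·2^m − 2) + 2 = 5·2^{m+1} − 4 + 2 = 5·2^{m+1} − 2.
This completes the inductive step, so |U_n| = 5·2^n − 2 for all n ≥ 0.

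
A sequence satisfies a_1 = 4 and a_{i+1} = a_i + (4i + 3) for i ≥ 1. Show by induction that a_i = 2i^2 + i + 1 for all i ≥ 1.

Base case: a_1 = 4, and 2·1^2 + 1 + 1 = 4.
Assume a_j = 2j^2 + j + 1.
Then a_{j+1} = a_j + (4j + 3) = (2j^2 + j + 1) + (4j + 3) = 2j^2 + 5j + 4,
and 2·(j+1)^2 + (j+1) + 1 = 2j^2 + 5j + 4.
By induction, a_i = 2i^2 + i + 1 for all i ≥ 1.

a_i = 2i^2 + i + 1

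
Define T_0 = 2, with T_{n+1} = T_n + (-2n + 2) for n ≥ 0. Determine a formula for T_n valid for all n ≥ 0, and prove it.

Claim: T_n = -n^2 + 3n + 2.

Base case: T_0 = 2, and -0^2 + 3·0 + 2 = 2.
Assume T_r = -r^2 + 3r + 2.
Then T_{r+1} = T_r + (-2r + 2) = (-r^2 + 3r + 2) + (-2r + 2) = -r^2 + r + 4,
and -(r+1)^2 + 3·(r+1) + 2 = -r^2 + r + 4.
Hence T_n = -n^2 + 3n + 2 for every n ≥ 0, by induction.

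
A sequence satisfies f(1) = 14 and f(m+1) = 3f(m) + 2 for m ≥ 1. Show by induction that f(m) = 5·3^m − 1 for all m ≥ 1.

Base case: f(1) = 14, and 5·3^1 − 1 = 15 − 1 = 14.
Assume f(k) = 5·3^k − 1 for some k ≥ 1.
Then f(k+1) = 3f(k) + 2 = 3·(5·3^k − 1) + 2 = 15·3^k − 3 + 2 = 5·3^{k+1} − 1.
Hence f(m) = 5·3^m − 1 for every m ≥ 1, by induction.

f(m) = 5·3^m − 1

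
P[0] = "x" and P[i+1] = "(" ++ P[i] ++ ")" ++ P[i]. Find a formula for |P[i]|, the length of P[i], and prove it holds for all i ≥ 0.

Claim: |P[i]| = 3·2^i − 2.

Base case: |P[0]| = 1, and 3·2^0 − 2 = 1.
Assume |P[k]| = 3·2^k − 2.
Then |P[k+1]| = 1 + |P[k]| + 1 + |P[k]| = 2|P[k]| + 2 = 2(3·2^k − 2) + 2 = 3·2^{k+1} − 4 + 2 = 3·2^{k+1} − 2.
Hence |P[i]| = 3·2^i − 2 for every i ≥ 0, by induction.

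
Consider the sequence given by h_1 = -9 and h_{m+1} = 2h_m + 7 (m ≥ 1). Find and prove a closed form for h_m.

Claim: h_m = -2^m − 7.

Base case: h_1 = -9, and -2^1 − 7 = -2 − 7 = -9.
Assume h_k = -2^k − 7 for some k ≥ 1.
Then h_{k+1} = 2h_k + 7 = 2·(-2^k − 7) + 7 = -2^{k+1} − 14 + 7 = -2^{k+1} − 7.
So the formula holds for k+1, and by induction h_m = -2^m − 7 for all m ≥ 1.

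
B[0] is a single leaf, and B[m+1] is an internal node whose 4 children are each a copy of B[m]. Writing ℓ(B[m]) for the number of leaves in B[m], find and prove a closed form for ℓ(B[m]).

Claim: ℓ(B[m]) = 4^m.

Base case: ℓ(B[0]) = 1, and 4^0 = 1.
Assume ℓ(B[r]) = 4^r.
Then ℓ(B[r+1]) = 4·ℓ(B[r]) = 4·4^r = 4^{r+1}.
This completes the inductive step, so ℓ(B[m]) = 4^m for all m ≥ 0.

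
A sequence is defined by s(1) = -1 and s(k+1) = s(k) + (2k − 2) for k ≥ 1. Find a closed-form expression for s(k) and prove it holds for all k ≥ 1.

Claim: s(k) = k^2 − 3k + 1.

Base case: s(1) = -1, and 1^2 − 3·1 + 1 = -1.
Assume s(r) = r^2 − 3r + 1.
Then s(r+1) = s(r) + (2r − 2) = (r^2 − 3r + 1) + (2r − 2) = r^2 − r − 1,
and (r+1)^2 − 3·(r+1) + 1 = r^2 − r − 1.
By induction, s(k) = k^2 − 3k + 1 for all k ≥ 1.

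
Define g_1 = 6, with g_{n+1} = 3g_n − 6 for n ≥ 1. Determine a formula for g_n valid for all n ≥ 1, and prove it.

Claim: g_n = 3^n + 3.

Base case: g_1 = 6, and 3^1 + 3 = 3 + 3 = 6.
Assume g_j = 3^j + 3 for some j ≥ 1.
Then g_{j+1} = 3g_j − 6 = 3·(3^j + 3) − 6 = 3^{j+1} + 9 − 6 = 3^{j+1} + 3.
This completes the inductive step, so g_n = 3^n + 3 for all n ≥ 1.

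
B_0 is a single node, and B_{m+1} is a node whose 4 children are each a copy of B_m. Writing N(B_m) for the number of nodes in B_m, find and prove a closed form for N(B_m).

Claim: N(B_m) = (4^{m+1} − 1)/3.

Base case: N(B_0) = 1, and (4^{0+1} − 1)/3 = 1.
Assume N(B_r) = (4^{r+1} − 1)/3.
Then N(B_{r+1}) = 1 + 4N(B_r) = 1 + 4·(4^{r+1} − 1)/3 = 1 + (4^{r+2} − 4)/3 = (3 + 4^{r+2} − 4)/3 = (4^{r+2} − 1)/3.
So the formula holds for r+1, and by induction N(B_m) = (4^{m+1} − 1)/3 for all m ≥ 0.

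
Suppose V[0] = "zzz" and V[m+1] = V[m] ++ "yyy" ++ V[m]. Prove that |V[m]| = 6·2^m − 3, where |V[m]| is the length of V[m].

Base case: |V[0]| = 3, and 6·2^0 − 3 = 3.
Assume |V[k]| = 6·2^k − 3.
Then |V[k+1]| = |V[k]| + 3 + |V[k]| = 2|V[k]| + 3 = 2(6·2^k − 3) + 3 = 6·2^{k+1} − 6 + 3 = 6·2^{k+1} − 3.
Hence |V[m]| = 6·2^m − 3 for every m ≥ 0, by induction.

|V[m]| = 6·2^m − 3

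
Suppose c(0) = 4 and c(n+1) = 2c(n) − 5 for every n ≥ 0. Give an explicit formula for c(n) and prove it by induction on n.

Claim: c(n) = -2^n + 5.

Base case: c(0) = 4, and -2^0 + 5 = -1 + 5 = 4.
Assume c(k) = -2^k + 5 for some k ≥ 0.
Then c(k+1) = 2c(k) − 5 = 2·(-2^k + 5) − 5 = -2^{k+1} + 10 − 5 = -2^{k+1} + 5.
This completes the inductive step, so c(n) = -2^n + 5 for all n ≥ 0.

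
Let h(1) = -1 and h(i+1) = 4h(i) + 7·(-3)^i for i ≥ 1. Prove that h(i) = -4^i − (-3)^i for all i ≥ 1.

Base case: h(1) = -1, and -4^1 − (-3)^1 = -4 + 3 = -1.
Assume h(j) = -4^j − (-3)^j for some j ≥ 1.
Then h(j+1) = 4h(j) + 7·(-3)^j = 4·(-4^j − (-3)^j) + 7·(-3)^j = -4^{j+1} − 4·(-3)^j + 7·(-3)^j = -4^{j+1} + 3·(-3)^j = -4^{j+1} − (-3)^{j+1}.
By induction, h(i) = -4^i − (-3)^i for all i ≥ 1.

h(i) = -4^i − (-3)^i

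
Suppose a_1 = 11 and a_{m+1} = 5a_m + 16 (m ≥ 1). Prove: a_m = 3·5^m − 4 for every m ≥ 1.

Base case: a_1 = 11, and 3·5^1 − 4 = 15 − 4 = 11.
Assume a_k = 3·5^k − 4 for some k ≥ 1.
Then a_{k+1} = 5a_k + 16 = 5·(3·5^k − 4) + 16 = 15·5^k − 20 + 16 = 3·5^{k+1} − 4.
By induction, a_m = 3·5^m − 4 for all m ≥ 1.

a_m = 3·5^m − 4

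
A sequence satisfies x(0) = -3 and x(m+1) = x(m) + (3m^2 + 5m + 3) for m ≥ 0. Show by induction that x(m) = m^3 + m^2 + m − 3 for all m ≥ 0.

Base case: x(0) = -3, and 0^3 + 0^2 + 0 − 3 = -3.
Assume x(r) = r^3 + r^2 + r − 3.
Then x(r+1) = x(r) + (3r^2 + 5r + 3) = (r^3 + r^2 + r − 3) + (3r^2 + 5r + 3) = r^3 + 4r^2 + 6r,
and (r+1)^3 + (r+1)^2 + (r+1) − 3 = r^3 + 4r^2 + 6r.
By induction, x(m) = m^3 + m^2 + m − 3 for all m ≥ 0.

x(m) = m^3 + m^2 + m − 3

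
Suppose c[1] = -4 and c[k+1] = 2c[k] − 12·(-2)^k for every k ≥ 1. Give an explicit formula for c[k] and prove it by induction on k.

Claim: c[k] = 2^k + 3·(-2)^k.

Base case: c[1] = -4, and 2^1 + 3·(-2)^1 = 2 − 6 = -4.
Assume c[j] = 2^j + 3·(-2)^j for some j ≥ 1.
Then c[j+1] = 2c[j] − 12·(-2)^j = 2·(2^j + 3·(-2)^j) − 12·(-2)^j = 2^{j+1} + 6·(-2)^j − 12·(-2)^j = 2^{j+1} − 6·(-2)^j = 2^{j+1} + 3·(-2)^{j+1}.
This completes the inductive step, so c[k] = 2^k + 3·(-2)^k for all k ≥ 1.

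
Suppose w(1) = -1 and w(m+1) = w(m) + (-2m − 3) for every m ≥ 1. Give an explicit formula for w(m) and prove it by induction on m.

Claim: w(m) = -m^2 − 2m + 2.

Base case: w(1) = -1, and -1^2 − 2·1 + 2 = -1.
Assume w(r) = -r^2 − 2r + 2.
Then w(r+1) = w(r) + (-2r − 3) = (-r^2 − 2r + 2) + (-2r − 3) = -r^2 − 4r − 1,
and -(r+1)^2 − 2·(r+1) + 2 = -r^2 − 4r − 1.
This completes the inductive step, so w(m) = -m^2 − 2m + 2 for all m ≥ 1.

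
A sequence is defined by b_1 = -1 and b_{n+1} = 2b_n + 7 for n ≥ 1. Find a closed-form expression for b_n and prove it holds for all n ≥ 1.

Claim: b_n = 3·2^n − 7.

Base case: b_1 = -1, and 3·2^1 − 7 = 6 − 7 = -1.
Assume b_j = 3·2^j − 7 for some j ≥ 1.
Then b_{j+1} = 2b_j + 7 = 2·(3·2^j − 7) + 7 = 6·2^j − 14 + 7 = 3·2^{j+1} − 7.
So the formula holds for j+1, and by induction b_n = 3·2^n − 7 for all n ≥ 1.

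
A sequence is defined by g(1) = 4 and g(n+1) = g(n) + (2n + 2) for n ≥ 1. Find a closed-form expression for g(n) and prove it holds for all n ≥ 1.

Claim: g(n) = n^2 + n + 2.

Base case: g(1) = 4, and 1^2 + 1 + 2 = 4.
Assume g(r) = r^2 + r + 2.
Then g(r+1) = g(r) + (2r + 2) = (r^2 + r + 2) + (2r + 2) = r^2 + 3r + 4,
and (r+1)^2 + (r+1) + 2 = r^2 + 3r + 4.
By induction, g(n) = n^2 + n + 2 for all n ≥ 1.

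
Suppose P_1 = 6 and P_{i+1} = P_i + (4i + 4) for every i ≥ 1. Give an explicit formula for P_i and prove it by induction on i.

Claim: P_i = 2i^2 + 2i + 2.

Base case: P_1 = 6, and 2·1^2 + 2·1 + 2 = 6.
Assume P_r = 2r^2 + 2r + 2.
Then P_{r+1} = P_r + (4r + 4) = (2r^2 + 2r + 2) + (4r + 4) = 2r^2 + 6r + 6,
and 2·(r+1)^2 + 2·(r+1) + 2 = 2r^2 + 6r + 6.
This completes the inductive step, so P_i = 2i^2 + 2i + 2 for all i ≥ 1.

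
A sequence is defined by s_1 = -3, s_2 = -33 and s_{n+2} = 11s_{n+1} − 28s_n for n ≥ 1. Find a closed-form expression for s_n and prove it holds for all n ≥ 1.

Claim: s_n = 4^n − 7^n.

Base cases: s_1 = -3 and 4^1 − 7^1 = -3; s_2 = -33 and 4^2 − 7^2 = -33.
Assume s_j = 4^j − 7^j for all 1 ≤ j ≤ m, where m ≥ 2.
Then s_{m+1} = 11s_m − 28s_{m−1} = 11·(4^m − 7^m) − 28·(4^{m−1} − 7^{m−1}) = (11·4 − 28)4^{m−1} − (11·7 − 28)7^{m−1} = 16·4^{m−1} − 49·7^{m−1} = 4^{m+1} − 7^{m+1}.
Hence s_n = 4^n − 7^n for every n ≥ 1, by strong induction.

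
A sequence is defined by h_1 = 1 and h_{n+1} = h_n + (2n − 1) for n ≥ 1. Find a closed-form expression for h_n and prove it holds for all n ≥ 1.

Claim: h_n = n^2 − 2n + 2.

Base case: h_1 = 1, and 1^2 − 2·1 + 2 = 1.
Assume h_m = m^2 − 2m + 2.
Then h_{m+1} = h_m + (2m − 1) = (m^2 − 2m + 2) + (2m − 1) = m^2 + 1,
and (m+1)^2 − 2·(m+1) + 2 = m^2 + 1.
By induction, h_n = n^2 − 2n + 2 for all n ≥ 1.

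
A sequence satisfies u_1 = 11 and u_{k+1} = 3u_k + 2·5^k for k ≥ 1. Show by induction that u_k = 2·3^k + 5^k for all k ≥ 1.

Base case: u_1 = 11, and 2·3^1 + 5^1 = 6 + 5 = 11.
Assume u_m = 2·3^m + 5^m for some m ≥ 1.
Then u_{m+1} = 3u_m + 2·5^m = 3·(2·3^m + 5^m) + 2·5^m = 2·3^{m+1} + 3·5^m + 2·5^m = 2·3^{m+1} + 5·5^m = 2·3^{m+1} + 5^{m+1}.
This completes the inductive step, so u_k = 2·3^k + 5^k for all k ≥ 1.

u_k = 2·3^k + 5^k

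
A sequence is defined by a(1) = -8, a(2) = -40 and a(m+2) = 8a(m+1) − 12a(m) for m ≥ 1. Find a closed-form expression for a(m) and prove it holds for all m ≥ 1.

Claim: a(m) = -6^m − 2^m.

Base cases: a(1) = -8 and -6^1 − 2^1 = -8; a(2) = -40 and -6^2 − 2^2 = -40.
Assume a(i) = -6^i − 2^i for all 1 ≤ i ≤ j, where j ≥ 2.
Then a(j+1) = 8a(j) − 12a(j−1) = 8·(-6^j − 2^j) − 12·(-6^{j−1} − 2^{j−1}) = -(8·6 − 12)6^{j−1} − (8·2 − 12)2^{j−1} = -36·6^{j−1} − 4·2^{j−1} = -6^{j+1} − 2^{j+1}.
This completes the inductive step, so a(m) = -6^m − 2^m for all m ≥ 1.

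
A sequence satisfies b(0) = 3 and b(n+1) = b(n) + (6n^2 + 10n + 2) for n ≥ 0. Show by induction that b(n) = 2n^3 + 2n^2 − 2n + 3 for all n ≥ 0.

Base case: b(0) = 3, and 2·0^3 + 2·0^2 − 2·0 + 3 = 3.
Assume b(j) = 2j^3 + 2j^2 − 2j + 3.
Then b(j+1) = b(j) + (6j^2 + 10j + 2) = (2j^3 + 2j^2 − 2j + 3) + (6j^2 + 10j + 2) = 2j^3 + 8j^2 + 8j + 5,
and 2·(j+1)^3 + 2·(j+1)^2 − 2·(j+1) + 3 = 2j^3 + 8j^2 + 8j + 5.
By induction, b(n) = 2n^3 + 2n^2 − 2n + 3 for all n ≥ 0.

b(n) = 2n^3 + 2n^2 − 2n + 3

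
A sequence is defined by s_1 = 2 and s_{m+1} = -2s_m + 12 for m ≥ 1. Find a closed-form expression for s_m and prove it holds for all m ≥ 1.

Claim: s_m = (-2)^m + 4.

Base case: s_1 = 2, and (-2)^1 + 4 = -2 + 4 = 2.
Assume s_r = (-2)^r + 4 for some r ≥ 1.
Then s_{r+1} = -2s_r + 12 = -2·((-2)^r + 4) + 12 = -2·(-2)^r − 8 + 12 = (-2)^{r+1} + 4.
By induction, s_m = (-2)^m + 4 for all m ≥ 1.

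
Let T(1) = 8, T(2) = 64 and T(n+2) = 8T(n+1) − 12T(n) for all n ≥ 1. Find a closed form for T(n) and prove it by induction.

Claim: T(n) = 2·6^n − 2·2^n.

Base cases: T(1) = 8 and 2·6^1 − 2·2^1 = 8; T(2) = 64 and 2·6^2 − 2·2^2 = 64.
Assume T(j) = 2·6^j − 2·2^j for all 1 ≤ j ≤ r, where r ≥ 2.
Then T(r+1) = 8T(r) − 12T(r−1) = 8·(2·6^r − 2·2^r) − 12·(2·6^{r−1} − 2·2^{r−1}) = 2·(8·6 − 12)6^{r−1} − 2·(8·2 − 12)2^{r−1} = 72·6^{r−1} − 8·2^{r−1} = 2·6^{r+1} − 2·2^{r+1}.
So the formula holds for r+1, and by strong induction T(n) = 2·6^n − 2·2^n for all n ≥ 1.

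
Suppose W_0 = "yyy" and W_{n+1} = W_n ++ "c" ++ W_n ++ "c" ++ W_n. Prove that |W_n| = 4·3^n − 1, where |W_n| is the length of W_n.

Base case: |W_0| = 3, and 4·3^0 − 1 = 3.
Assume |W_m| = 4·3^m − 1.
Then |W_{m+1}| = 3|W_m| + 2 = 3(4·3^m − 1) + 2 = 4·3^{m+1} − 3 + 2 = 4·3^{m+1} − 1.
Hence |W_n| = 4·3^n − 1 for every n ≥ 0, by induction.

|W_n| = 4·3^n − 1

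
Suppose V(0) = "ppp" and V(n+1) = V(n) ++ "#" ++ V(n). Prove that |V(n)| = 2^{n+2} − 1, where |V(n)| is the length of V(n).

Base case: |V(0)| = 3, and 2^{0+2} − 1 = 3.
Assume |V(r)| = 2^{r+2} − 1.
Then |V(r+1)| = |V(r)| + 1 + |V(r)| = 2|V(r)| + 1 = 2(2^{r+2} − 1) + 1 = 2^{r+3} − 2 + 1 = 2^{r+3} − 1.
This completes the inductive step, so |V(n)| = 2^{n+2} − 1 for all n ≥ 0.

|V(n)| = 2^{n+2} − 1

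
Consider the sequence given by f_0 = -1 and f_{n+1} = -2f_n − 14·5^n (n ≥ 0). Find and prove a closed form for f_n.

Claim: f_n = (-2)^n − 2·5^n.

Base case: f_0 = -1, and (-2)^0 − 2·5^0 = 1 − 2 = -1.
Assume f_r = (-2)^r − 2·5^r for some r ≥ 0.
Then f_{r+1} = -2f_r − 14·5^r = -2·((-2)^r − 2·5^r) − 14·5^r = (-2)^{r+1} + 4·5^r − 14·5^r = (-2)^{r+1} − 10·5^r = (-2)^{r+1} − 2·5^{r+1}.
Hence f_n = (-2)^n − 2·5^n for every n ≥ 0, by induction.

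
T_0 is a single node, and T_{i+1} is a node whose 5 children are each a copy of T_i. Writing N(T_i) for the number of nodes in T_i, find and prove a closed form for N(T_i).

Claim: N(T_i) = (5^{i+1} − 1)/4.

Base case: N(T_0) = 1, and (5^{0+1} − 1)/4 = 1.
Assume N(T_j) = (5^{j+1} − 1)/4.
Then N(T_{j+1}) = 1 + 5N(T_j) = 1 + 5·(5^{j+1} − 1)/4 = 1 + (5^{j+2} − 5)/4 = (4 + 5^{j+2} − 5)/4 = (5^{j+2} − 1)/4.
So the formula holds for j+1, and by induction N(T_i) = (5^{i+1} − 1)/4 for all i ≥ 0.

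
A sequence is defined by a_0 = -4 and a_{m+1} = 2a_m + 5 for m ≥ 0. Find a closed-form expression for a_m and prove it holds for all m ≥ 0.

Claim: a_m = 2^m − 5.

Base case: a_0 = -4, and 2^0 − 5 = 1 − 5 = -4.
Assume a_r = 2^r − 5 for some r ≥ 0.
Then a_{r+1} = 2a_r + 5 = 2·(2^r − 5) + 5 = 2^{r+1} − 10 + 5 = 2^{r+1} − 5.
This completes the inductive step, so a_m = 2^m − 5 for all m ≥ 0.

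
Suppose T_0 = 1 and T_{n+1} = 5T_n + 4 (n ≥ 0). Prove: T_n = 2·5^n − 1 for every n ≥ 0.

Base case: T_0 = 1, and 2·5^0 − 1 = 2 − 1 = 1.
Assume T_k = 2·5^k − 1 for some k ≥ 0.
Then T_{k+1} = 5T_k + 4 = 5·(2·5^k − 1) + 4 = 10·5^k − 5 + 4 = 2·5^{k+1} − 1.
This completes the inductive step, so T_n = 2·5^n − 1 for all n ≥ 0.

T_n = 2·5^n − 1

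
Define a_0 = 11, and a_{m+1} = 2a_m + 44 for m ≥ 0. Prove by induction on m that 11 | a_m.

Base case: a_0 = 11 = 11·1, so 11 | a_0.
Assume 11 | a_k, so a_k = 11t for some integer t.
Then a_{k+1} = 2a_k + 44 = 2·(11t) + 44 = 11(2t + 4), so 11 | a_{k+1}.
Hence 11 | a_m for every m ≥ 0, by induction.

11 | a_m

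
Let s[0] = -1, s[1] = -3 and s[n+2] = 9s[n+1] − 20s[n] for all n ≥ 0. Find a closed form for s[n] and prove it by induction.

Claim: s[n] = 5^n − 2·4^n.

Base cases: s[0] = -1 and 5^0 − 2·4^0 = -1; s[1] = -3 and 5^1 − 2·4^1 = -3.
Assume s[j] = 5^j − 2·4^j for all 0 ≤ j ≤ k, where k ≥ 1.
Then s[k+1] = 9s[k] − 20s[k−1] = 9·(5^k − 2·4^k) − 20·(5^{k−1} − 2·4^{k−1}) = (9·5 − 20)5^{k−1} − 2·(9·4 − 20)4^{k−1} = 25·5^{k−1} − 32·4^{k−1} = 5^{k+1} − 2·4^{k+1}.
By strong induction, s[n] = 5^n − 2·4^n for all n ≥ 0.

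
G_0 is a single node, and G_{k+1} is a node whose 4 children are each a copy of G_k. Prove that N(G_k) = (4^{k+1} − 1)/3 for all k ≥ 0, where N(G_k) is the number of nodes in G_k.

Base case: N(G_0) = 1, and (4^{0+1} − 1)/3 = 1.
Assume N(G_m) = (4^{m+1} − 1)/3.
Then N(G_{m+1}) = 1 + 4N(G_m) = 1 + 4·(4^{m+1} − 1)/3 = 1 + (4^{m+2} − 4)/3 = (3 + 4^{m+2} − 4)/3 = (4^{m+2} − 1)/3.
Hence N(G_k) = (4^{k+1} − 1)/3 for every k ≥ 0, by induction.

N(G_k) = (4^{k+1} − 1)/3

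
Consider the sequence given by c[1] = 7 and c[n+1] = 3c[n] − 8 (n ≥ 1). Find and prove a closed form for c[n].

Claim: c[n] = 3^n + 4.

Base case: c[1] = 7, and 3^1 + 4 = 3 + 4 = 7.
Assume c[m] = 3^m + 4 for some m ≥ 1.
Then c[m+1] = 3c[m] − 8 = 3·(3^m + 4) − 8 = 3^{m+1} + 12 − 8 = 3^{m+1} + 4.
Hence c[n] = 3^n + 4 for every n ≥ 1, by induction.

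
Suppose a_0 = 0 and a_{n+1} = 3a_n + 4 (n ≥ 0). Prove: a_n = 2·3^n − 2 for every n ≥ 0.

Base case: a_0 = 0, and 2·3^0 − 2 = 2 − 2 = 0.
Assume a_m = 2·3^m − 2 for some m ≥ 0.
Then a_{m+1} = 3a_m + 4 = 3·(2·3^m − 2) + 4 = 6·3^m − 6 + 4 = 2·3^{m+1} − 2.
So the formula holds for m+1, and by induction a_n = 2·3^n − 2 for all n ≥ 0.

a_n = 2·3^n − 2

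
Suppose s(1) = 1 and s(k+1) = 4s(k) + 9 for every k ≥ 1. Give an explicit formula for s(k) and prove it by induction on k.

Claim: s(k) = 4^k − 3.

Base case: s(1) = 1, and 4^1 − 3 = 4 − 3 = 1.
Assume s(r) = 4^r − 3 for some r ≥ 1.
Then s(r+1) = 4s(r) + 9 = 4·(4^r − 3) + 9 = 4^{r+1} − 12 + 9 = 4^{r+1} − 3.
This completes the inductive step, so s(k) = 4^k − 3 for all k ≥ 1.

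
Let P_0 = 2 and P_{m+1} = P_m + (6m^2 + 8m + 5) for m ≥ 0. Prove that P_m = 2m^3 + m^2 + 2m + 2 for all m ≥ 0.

Base case: P_0 = 2, and 2·0^3 + 0^2 + 2·0 + 2 = 2.
Assume P_k = 2k^3 + k^2 + 2k + 2.
Then P_{k+1} = P_k + (6k^2 + 8k + 5) = (2k^3 + k^2 + 2k + 2) + (6k^2 + 8k + 5) = 2k^3 + 7k^2 + 10k + 7,
and 2·(k+1)^3 + (k+1)^2 + 2·(k+1) + 2 = 2k^3 + 7k^2 + 10k + 7.
By induction, P_m = 2m^3 + m^2 + 2m + 2 for all m ≥ 0.

P_m = 2m^3 + m^2 + 2m + 2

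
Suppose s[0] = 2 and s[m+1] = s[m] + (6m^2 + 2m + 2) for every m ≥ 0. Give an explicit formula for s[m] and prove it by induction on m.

Claim: s[m] = 2m^3 − 2m^2 + 2m + 2.

Base case: s[0] = 2, and 2·0^3 − 2·0^2 + 2·0 + 2 = 2.
Assume s[r] = 2r^3 − 2r^2 + 2r + 2.
Then s[r+1] = s[r] + (6r^2 + 2r + 2) = (2r^3 − 2r^2 + 2r + 2) + (6r^2 + 2r + 2) = 2r^3 + 4r^2 + 4r + 4,
and 2·(r+1)^3 − 2·(r+1)^2 + 2·(r+1) + 2 = 2r^3 + 4r^2 + 4r + 4.
By induction, s[m] = 2m^3 − 2m^2 + 2m + 2 for all m ≥ 0.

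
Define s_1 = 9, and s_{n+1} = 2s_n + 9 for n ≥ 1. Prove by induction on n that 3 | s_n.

Base case: s_1 = 9 = 3·3, so 3 | s_1.
Assume 3 | s_j, so s_j = 3t for some integer t.
Then s_{j+1} = 2s_j + 9 = 2·(3t) + 9 = 3(2t + 3), so 3 | s_{j+1}.
By induction, 3 | s_n for all n ≥ 1.

3 | s_n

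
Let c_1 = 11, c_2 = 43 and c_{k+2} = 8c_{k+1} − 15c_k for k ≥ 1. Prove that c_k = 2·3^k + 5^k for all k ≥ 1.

Base cases: c_1 = 11 and 2·3^1 + 5^1 = 11; c_2 = 43 and 2·3^2 + 5^2 = 43.
Assume c_j = 2·3^j + 5^j for all 1 ≤ j ≤ r, where r ≥ 2.
Then c_{r+1} = 8c_r − 15c_{r−1} = 8·(2·3^r + 5^r) − 15·(2·3^{r−1} + 5^{r−1}) = 2·(8·3 − 15)3^{r−1} + (8·5 − 15)5^{r−1} = 18·3^{r−1} + 25·5^{r−1} = 2·3^{r+1} + 5^{r+1}.
This completes the inductive step, so c_k = 2·3^k + 5^k for all k ≥ 1.

c_k = 2·3^k + 5^k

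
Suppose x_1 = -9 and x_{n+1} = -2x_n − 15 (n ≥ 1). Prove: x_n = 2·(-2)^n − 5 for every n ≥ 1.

Base case: x_1 = -9, and 2·(-2)^1 − 5 = -4 − 5 = -9.
Assume x_j = 2·(-2)^j − 5 for some j ≥ 1.
Then x_{j+1} = -2x_j − 15 = -2·(2·(-2)^j − 5) − 15 = -4·(-2)^j + 10 − 15 = 2·(-2)^{j+1} − 5.
By induction, x_n = 2·(-2)^n − 5 for all n ≥ 1.

x_n = 2·(-2)^n − 5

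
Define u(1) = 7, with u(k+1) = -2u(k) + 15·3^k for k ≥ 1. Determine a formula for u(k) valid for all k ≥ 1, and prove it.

Claim: u(k) = (-2)^k + 3·3^k.

Base case: u(1) = 7, and (-2)^1 + 3·3^1 = -2 + 9 = 7.
Assume u(r) = (-2)^r + 3·3^r for some r ≥ 1.
Then u(r+1) = -2u(r) + 15·3^r = -2·((-2)^r + 3·3^r) + 15·3^r = (-2)^{r+1} − 6·3^r + 15·3^r = (-2)^{r+1} + 9·3^r = (-2)^{r+1} + 3·3^{r+1}.
Hence u(k) = (-2)^k + 3·3^k for every k ≥ 1, by induction.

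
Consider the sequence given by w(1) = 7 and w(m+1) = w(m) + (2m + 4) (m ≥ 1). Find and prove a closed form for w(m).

Claim: w(m) = m^2 + 3m + 3.

Base case: w(1) = 7, and 1^2 + 3·1 + 3 = 7.
Assume w(k) = k^2 + 3k + 3.
Then w(k+1) = w(k) + (2k + 4) = (k^2 + 3k + 3) + (2k + 4) = k^2 + 5k + 7,
and (k+1)^2 + 3·(k+1) + 3 = k^2 + 5k + 7.
This completes the inductive step, so w(m) = m^2 + 3m + 3 for all m ≥ 1.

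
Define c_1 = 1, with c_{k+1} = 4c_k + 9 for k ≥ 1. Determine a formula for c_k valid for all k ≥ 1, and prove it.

Claim: c_k = 4^k − 3.

Base case: c_1 = 1, and 4^1 − 3 = 4 − 3 = 1.
Assume c_m = 4^m − 3 for some m ≥ 1.
Then c_{m+1} = 4c_m + 9 = 4·(4^m − 3) + 9 = 4^{m+1} − 12 + 9 = 4^{m+1} − 3.
So the formula holds for m+1, and by induction c_k = 4^k − 3 for all k ≥ 1.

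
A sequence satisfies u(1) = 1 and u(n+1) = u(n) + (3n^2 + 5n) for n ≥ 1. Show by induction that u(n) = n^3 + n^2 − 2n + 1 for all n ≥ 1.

Base case: u(1) = 1, and 1^3 + 1^2 − 2·1 + 1 = 1.
Assume u(r) = r^3 + r^2 − 2r + 1.
Then u(r+1) = u(r) + (3r^2 + 5r) = (r^3 + r^2 − 2r + 1) + (3r^2 + 5r) = r^3 + 4r^2 + 3r + 1,
and (r+1)^3 + (r+1)^2 − 2·(r+1) + 1 = r^3 + 4r^2 + 3r + 1.
Hence u(n) = n^3 + n^2 − 2n + 1 for every n ≥ 1, by induction.

u(n) = n^3 + n^2 − 2n + 1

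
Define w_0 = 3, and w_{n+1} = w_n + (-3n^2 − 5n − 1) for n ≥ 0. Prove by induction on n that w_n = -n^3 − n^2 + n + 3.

Base case: w_0 = 3, and -0^3 − 0^2 + 0 + 3 = 3.
Assume w_j = -j^3 − j^2 + j + 3.
Then w_{j+1} = w_j + (-3j^2 − 5j − 1) = (-j^3 − j^2 + j + 3) + (-3j^2 − 5j − 1) = -j^3 − 4j^2 − 4j + 2,
and -(j+1)^3 − (j+1)^2 + (j+1) + 3 = -j^3 − 4j^2 − 4j + 2.
Hence w_n = -n^3 − n^2 + n + 3 for every n ≥ 0, by induction.

w_n = -n^3 − n^2 + n + 3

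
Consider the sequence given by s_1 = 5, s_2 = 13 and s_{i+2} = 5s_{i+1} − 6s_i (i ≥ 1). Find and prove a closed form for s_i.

Claim: s_i = 3^i + 2^i.

Base cases: s_1 = 5 and 3^1 + 2^1 = 5; s_2 = 13 and 3^2 + 2^2 = 13.
Assume s_j = 3^j + 2^j for all 1 ≤ j ≤ r, where r ≥ 2.
Then s_{r+1} = 5s_r − 6s_{r−1} = 5·(3^r + 2^r) − 6·(3^{r−1} + 2^{r−1}) = (5·3 − 6)3^{r−1} + (5·2 − 6)2^{r−1} = 9·3^{r−1} + 4·2^{r−1} = 3^{r+1} + 2^{r+1}.
By strong induction, s_i = 3^i + 2^i for all i ≥ 1.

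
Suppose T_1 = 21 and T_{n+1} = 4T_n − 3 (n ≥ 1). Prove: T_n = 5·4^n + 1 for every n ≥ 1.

Base case: T_1 = 21, and 5·4^1 + 1 = 20 + 1 = 21.
Assume T_k = 5·4^k + 1 for some k ≥ 1.
Then T_{k+1} = 4T_k − 3 = 4·(5·4^k + 1) − 3 = 20·4^k + 4 − 3 = 5·4^{k+1} + 1.
This completes the inductive step, so T_n = 5·4^n + 1 for all n ≥ 1.

T_n = 5·4^n + 1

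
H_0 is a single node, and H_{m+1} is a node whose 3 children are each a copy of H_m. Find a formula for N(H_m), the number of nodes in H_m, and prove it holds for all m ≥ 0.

Claim: N(H_m) = (3^{m+1} − 1)/2.

Base case: N(H_0) = 1, and (3^{0+1} − 1)/2 = 1.
Assume N(H_k) = (3^{k+1} − 1)/2.
Then N(H_{k+1}) = 1 + 3N(H_k) = 1 + 3·(3^{k+1} − 1)/2 = 1 + (3^{k+2} − 3)/2 = (2 + 3^{k+2} − 3)/2 = (3^{k+2} − 1)/2.
Hence N(H_m) = (3^{m+1} − 1)/2 for every m ≥ 0, by induction.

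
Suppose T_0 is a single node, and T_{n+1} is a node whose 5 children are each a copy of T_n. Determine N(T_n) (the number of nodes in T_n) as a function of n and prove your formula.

Claim: N(T_n) = (5^{n+1} − 1)/4.

Base case: N(T_0) = 1, and (5^{0+1} − 1)/4 = 1.
Assume N(T_k) = (5^{k+1} − 1)/4.
Then N(T_{k+1}) = 1 + 5N(T_k) = 1 + 5·(5^{k+1} − 1)/4 = 1 + (5^{k+2} − 5)/4 = (4 + 5^{k+2} − 5)/4 = (5^{k+2} − 1)/4.
This completes the inductive step, so N(T_n) = (5^{n+1} − 1)/4 for all n ≥ 0.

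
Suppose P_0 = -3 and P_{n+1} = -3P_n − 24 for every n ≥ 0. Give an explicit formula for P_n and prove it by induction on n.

Claim: P_n = 3·(-3)^n − 6.

Base case: P_0 = -3, and 3·(-3)^0 − 6 = 3 − 6 = -3.
Assume P_r = 3·(-3)^r − 6 for some r ≥ 0.
Then P_{r+1} = -3P_r − 24 = -3·(3·(-3)^r − 6) − 24 = -9·(-3)^r + 18 − 24 = 3·(-3)^{r+1} − 6.
Hence P_n = 3·(-3)^n − 6 for every n ≥ 0, by induction.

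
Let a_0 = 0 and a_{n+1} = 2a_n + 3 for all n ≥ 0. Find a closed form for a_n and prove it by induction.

Claim: a_n = 3·2^n − 3.

Base case: a_0 = 0, and 3·2^0 − 3 = 3 − 3 = 0.
Assume a_r = 3·2^r − 3 for some r ≥ 0.
Then a_{r+1} = 2a_r + 3 = 2·(3·2^r − 3) + 3 = 6·2^r − 6 + 3 = 3·2^{r+1} − 3.
By induction, a_n = 3·2^n − 3 for all n ≥ 0.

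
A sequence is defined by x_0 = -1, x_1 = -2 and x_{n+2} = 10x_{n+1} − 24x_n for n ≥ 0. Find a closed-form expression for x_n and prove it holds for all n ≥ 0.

Claim: x_n = 6^n − 2·4^n.

Base cases: x_0 = -1 and 6^0 − 2·4^0 = -1; x_1 = -2 and 6^1 − 2·4^1 = -2.
Assume x_i = 6^i − 2·4^i for all 0 ≤ i ≤ j, where j ≥ 1.
Then x_{j+1} = 10x_j − 24x_{j−1} = 10·(6^j − 2·4^j) − 24·(6^{j−1} − 2·4^{j−1}) = (10·6 − 24)6^{j−1} − 2·(10·4 − 24)4^{j−1} = 36·6^{j−1} − 32·4^{j−1} = 6^{j+1} − 2·4^{j+1}.
Hence x_n = 6^n − 2·4^n for every n ≥ 0, by strong induction.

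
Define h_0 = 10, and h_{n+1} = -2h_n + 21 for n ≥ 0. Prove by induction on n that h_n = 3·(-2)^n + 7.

Base case: h_0 = 10, and 3·(-2)^0 + 7 = 3 + 7 = 10.
Assume h_j = 3·(-2)^j + 7 for some j ≥ 0.
Then h_{j+1} = -2h_j + 21 = -2·(3·(-2)^j + 7) + 21 = -6·(-2)^j − 14 + 21 = 3·(-2)^{j+1} + 7.
This completes the inductive step, so h_n = 3·(-2)^n + 7 for all n ≥ 0.

h_n = 3·(-2)^n + 7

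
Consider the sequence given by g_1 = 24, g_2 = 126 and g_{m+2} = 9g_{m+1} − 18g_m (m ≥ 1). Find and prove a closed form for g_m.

Claim: g_m = 3·6^m + 2·3^m.

Base cases: g_1 = 24 and 3·6^1 + 2·3^1 = 24; g_2 = 126 and 3·6^2 + 2·3^2 = 126.
Assume g_j = 3·6^j + 2·3^j for all 1 ≤ j ≤ r, where r ≥ 2.
Then g_{r+1} = 9g_r − 18g_{r−1} = 9·(3·6^r + 2·3^r) − 18·(3·6^{r−1} + 2·3^{r−1}) = 3·(9·6 − 18)6^{r−1} + 2·(9·3 − 18)3^{r−1} = 108·6^{r−1} + 18·3^{r−1} = 3·6^{r+1} + 2·3^{r+1}.
Hence g_m = 3·6^m + 2·3^m for every m ≥ 1, by strong induction.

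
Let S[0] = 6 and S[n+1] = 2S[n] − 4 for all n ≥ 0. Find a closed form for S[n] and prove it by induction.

Claim: S[n] = 2^{n+1} + 4.

Base case: S[0] = 6, and 2^{0+1} + 4 = 2 + 4 = 6.
Assume S[j] = 2^{j+1} + 4 for some j ≥ 0.
Then S[j+1] = 2S[j] − 4 = 2·(2^{j+1} + 4) − 4 = 2^{j+2} + 8 − 4 = 2^{j+2} + 4.
By induction, S[n] = 2^{n+1} + 4 for all n ≥ 0.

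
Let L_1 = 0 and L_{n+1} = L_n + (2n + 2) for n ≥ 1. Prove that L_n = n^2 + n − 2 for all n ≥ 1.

Base case: L_1 = 0, and 1^2 + 1 − 2 = 0.
Assume L_j = j^2 + j − 2.
Then L_{j+1} = L_j + (2j + 2) = (j^2 + j − 2) + (2j + 2) = j^2 + 3j,
and (j+1)^2 + (j+1) − 2 = j^2 + 3j.
Hence L_n = n^2 + n − 2 for every n ≥ 1, by induction.

L_n = n^2 + n − 2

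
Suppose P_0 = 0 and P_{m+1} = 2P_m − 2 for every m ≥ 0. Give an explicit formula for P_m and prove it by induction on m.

Claim: P_m = -2^{m+1} + 2.

Base case: P_0 = 0, and -2^{0+1} + 2 = -2 + 2 = 0.
Assume P_j = -2^{j+1} + 2 for some j ≥ 0.
Then P_{j+1} = 2P_j − 2 = 2·(-2^{j+1} + 2) − 2 = -2^{j+2} + 4 − 2 = -2^{j+2} + 2.
This completes the inductive step, so P_m = -2^{m+1} + 2 for all m ≥ 0.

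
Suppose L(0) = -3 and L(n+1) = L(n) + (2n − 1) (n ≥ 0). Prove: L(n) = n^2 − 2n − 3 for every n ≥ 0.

Base case: L(0) = -3, and 0^2 − 2·0 − 3 = -3.
Assume L(r) = r^2 − 2r − 3.
Then L(r+1) = L(r) + (2r − 1) = (r^2 − 2r − 3) + (2r − 1) = r^2 − 4,
and (r+1)^2 − 2·(r+1) − 3 = r^2 − 4.
Hence L(n) = n^2 − 2n − 3 for every n ≥ 0, by induction.

L(n) = n^2 − 2n − 3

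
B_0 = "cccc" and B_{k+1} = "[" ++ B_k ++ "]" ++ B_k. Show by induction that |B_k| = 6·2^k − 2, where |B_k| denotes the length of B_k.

Base case: |B_0| = 4, and 6·2^0 − 2 = 4.
Assume |B_r| = 6·2^r − 2.
Then |B_{r+1}| = 1 + |B_r| + 1 + |B_r| = 2|B_r| + 2 = 2(6·2^r − 2) + 2 = 6·2^{r+1} − 4 + 2 = 6·2^{r+1} − 2.
This completes the inductive step, so |B_k| = 6·2^k − 2 for all k ≥ 0.

|B_k| = 6·2^k − 2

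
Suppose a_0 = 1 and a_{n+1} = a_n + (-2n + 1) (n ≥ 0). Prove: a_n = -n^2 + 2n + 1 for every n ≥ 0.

Base case: a_0 = 1, and -0^2 + 2·0 + 1 = 1.
Assume a_k = -k^2 + 2k + 1.
Then a_{k+1} = a_k + (-2k + 1) = (-k^2 + 2k + 1) + (-2k + 1) = -k^2 + 2,
and -(k+1)^2 + 2·(k+1) + 1 = -k^2 + 2.
This completes the inductive step, so a_n = -n^2 + 2n + 1 for all n ≥ 0.

a_n = -n^2 + 2n + 1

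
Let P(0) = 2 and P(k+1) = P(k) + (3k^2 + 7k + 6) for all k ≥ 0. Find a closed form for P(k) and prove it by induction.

Claim: P(k) = k^3 + 2k^2 + 3k + 2.

Base case: P(0) = 2, and 0^3 + 2·0^2 + 3·0 + 2 = 2.
Assume P(r) = r^3 + 2r^2 + 3r + 2.
Then P(r+1) = P(r) + (3r^2 + 7r + 6) = (r^3 + 2r^2 + 3r + 2) + (3r^2 + 7r + 6) = r^3 + 5r^2 + 10r + 8,
and (r+1)^3 + 2·(r+1)^2 + 3·(r+1) + 2 = r^3 + 5r^2 + 10r + 8.
This completes the inductive step, so P(k) = k^3 + 2k^2 + 3k + 2 for all k ≥ 0.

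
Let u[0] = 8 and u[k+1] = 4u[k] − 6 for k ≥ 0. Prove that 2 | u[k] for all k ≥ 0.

Base case: u[0] = 8 = 2·4, so 2 | u[0].
Assume 2 | u[r], so u[r] = 2t for some integer t.
Then u[r+1] = 4u[r] − 6 = 4·(2t) − 6 = 2(4t − 3), so 2 | u[r+1].
This completes the inductive step, so 2 | u[k] for all k ≥ 0.

2 | u[k]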